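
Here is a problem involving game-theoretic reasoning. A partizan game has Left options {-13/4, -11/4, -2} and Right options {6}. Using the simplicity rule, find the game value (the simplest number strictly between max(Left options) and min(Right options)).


Left options: {-13/4, -11/4, -2}, max = -2
Right options: {6}, min = 6
All options are numbers and max(Left) < min(Right), so by the simplicity theorem the value is the simplest (earliest-born) number strictly between -2 and 6.
Integers -1 through 5 all lie strictly between -2 and 6.
Among integers, the simplest (lowest birthday = smallest |n|; 0 is born on day 0, +-n on day n) is 0.
No non-integer in the interval can be simpler: if x is a non-integer in the interval, then floor(x) or ceil(x) also lies in the interval (the interval contains an integer), and both are proper prefixes of x's sign expansion, i.e. born earlier. So the game value is 0.
Game value = 0

0


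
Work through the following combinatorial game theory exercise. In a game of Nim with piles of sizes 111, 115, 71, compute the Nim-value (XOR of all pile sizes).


We need the XOR (exclusive or) of all pile sizes.
After XOR-ing pile 1 (size 111): 0 XOR 111 = 111
After XOR-ing pile 2 (size 115): 111 XOR 115 = 28
After XOR-ing pile 3 (size 71): 28 XOR 71 = 91
The Nim-value of this position is 91.

91


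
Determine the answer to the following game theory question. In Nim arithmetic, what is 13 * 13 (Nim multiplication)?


Nim multiplication is bilinear over XOR: (u XOR v) * w = (u*w) XOR (v*w).
So we split each operand into its bit components and XOR the pairwise Nim products.
13 = 1 + 4 + 8 (as XOR of powers of 2).
13 = 1 + 4 + 8 (as XOR of powers of 2).
Using the standard Nim-product table on single bits:
  2*2 = 3,   2*4 = 8,   2*8 = 12,
  4*4 = 6,   4*8 = 11,  8*8 = 13,
and  1*x = x (identity), k*l = l*k (commutative).
Pairwise Nim products:
  1 * 1 = 1
  1 * 4 = 4
  1 * 8 = 8
  4 * 1 = 4
  4 * 4 = 6
  4 * 8 = 11
  8 * 1 = 8
  8 * 4 = 11
  8 * 8 = 13
XOR them: 1 XOR 4 XOR 8 XOR 4 XOR 6 XOR 11 XOR 8 XOR 11 XOR 13 = 10.
Result: 13 * 13 = 10 (in Nim).

10


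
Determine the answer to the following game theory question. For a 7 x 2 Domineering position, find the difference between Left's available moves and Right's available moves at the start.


Board is 7 x 2 (rows x cols).
Left (vertical) placements: (rows-1) * cols = 6 * 2 = 12
Right (horizontal) placements: rows * (cols-1) = 7 * 1 = 7
Advantage = Left - Right = 12 - 7 = 5

5


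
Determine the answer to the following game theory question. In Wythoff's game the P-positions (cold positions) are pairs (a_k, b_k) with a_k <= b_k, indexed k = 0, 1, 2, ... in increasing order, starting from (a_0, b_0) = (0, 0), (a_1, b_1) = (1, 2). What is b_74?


By Wythoff's theorem, a_k = floor(k * phi) and b_k = floor(k * phi^2) = a_k + k, where phi = (1 + sqrt(5))/2 is the golden ratio.
phi = (1 + sqrt(5))/2 = 1.618034
phi^2 = phi + 1 = 2.618034
k = 74
k * phi^2 = 74 * 2.618034 = 193.734515
b_74 = floor(k * phi^2) = 193 (check: a_74 + k = 119 + 74 = 193)

193


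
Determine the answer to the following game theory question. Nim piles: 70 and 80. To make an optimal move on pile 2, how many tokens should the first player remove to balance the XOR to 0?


Piles: 70 and 80
Current XOR: 70 XOR 80 = 22 (non-zero, so this is an N-position).
To make the XOR zero, we need to find a move that balances the piles.
For pile 2 (size 80): target = 80 XOR 22 = 70
We reduce pile 2 from 80 to 70.
Tokens removed: 80 - 70 = 10
Verification: 70 XOR 70 = 0

10


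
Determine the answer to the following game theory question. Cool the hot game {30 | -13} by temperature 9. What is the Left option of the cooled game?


Original game: {30 | -13} (a switch {a | b} with a > b).
Cooling by t (for t below the temperature (a - b)/2 = 43/2) taxes each move by t: {a | b} cooled by t is {a - t | b + t}.
Cooling amount: t = 9
Cooled Left option: 30 - 9 = 21
Cooled Right option: -13 + 9 = -4
Cooled game: {21 | -4}
Left option = 21

21


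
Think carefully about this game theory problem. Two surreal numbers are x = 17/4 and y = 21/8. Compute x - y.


x = 17/4, y = 21/8
Converting to common denominator: 8
x = 34/8, y = 21/8
x - y = 17/4 - 21/8 = 13/8

13/8


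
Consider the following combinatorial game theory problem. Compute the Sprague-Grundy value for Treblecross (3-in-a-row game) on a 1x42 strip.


Treblecross: place X on empty cells; 3-in-a-row wins.
Playing within two cells of an existing X lets the opponent win at once, so sensible play treats the cells i-2..i+2 around each X as dead. The player left with no safe cell loses, so this is a normal-play take-away game on strips of safe cells.
Placing X at cell i (0-indexed) of a strip of k safe cells leaves independent strips of sizes max(0, i-2) and max(0, k-i-3). Hence G(k) = mex{ G(max(0,i-2)) XOR G(max(0,k-i-3)) : 0 <= i < k }, with G(0) = 0.
G(1): splits (0,0):0^0=0 -> mex({0}) = 1
G(2): splits (0,0):0^0=0 -> mex({0}) = 1
G(3): splits (0,0):0^0=0 -> mex({0}) = 1
G(4): splits (0,1):0^1=1 (0,0):0^0=0 -> mex({0, 1}) = 2
G(5): splits (0,2):0^1=1 (0,1):0^1=1 (0,0):0^0=0 -> mex({0, 1}) = 2
G(6) = mex({1}) = 0
G(7) = mex({0, 1, 2}) = 3
G(8) = mex({0, 1, 2}) = 3
G(9) = mex({0, 2}) = 1
G(10) = mex({0, 2, 3}) = 1
G(11) = mex({0, 3}) = 1
G(12) = mex({1, 3}) = 0
G(13) = mex({0, 1, 2, 3}) = 4
G(14) = mex({0, 1, 2}) = 3
G(15) = mex({0, 1, 2}) = 3
G(16) = mex({0, 1, 2, 4}) = 3
G(17) = mex({0, 1, 3, 4}) = 2
G(18) = mex({0, 1, 3, 4}) = 2
G(19) = mex({0, 1, 3, 5}) = 2
G(20) = mex({0, 1, 2, 3, 5}) = 4
G(21) = mex({0, 1, 2, 3, 5}) = 4
G(22) = mex({1, 2, 6}) = 0
G(23) = mex({0, 1, 2, 3, 4, 6}) = 5
G(24) = mex({0, 1, 2, 3, 4}) = 5
G(25) = mex({0, 1, 3, 4, 7}) = 2
G(26) = mex({0, 1, 3, 4, 5, 7}) = 2
G(27) = mex({0, 1, 3, 5}) = 2
G(28) = mex({0, 1, 2, 5}) = 3
G(29) = mex({0, 1, 2, 4, 5, 6}) = 3
G(30) = mex({1, 2, 4, 6}) = 0
G(31) = mex({0, 1, 2, 3, 4, 6}) = 5
G(32) = mex({1, 2, 3, 4, 7}) = 0
G(33) = mex({0, 3, 7}) = 1
G(34) = mex({0, 2, 3, 5, 7}) = 1
G(35) = mex({0, 2, 3, 5, 6}) = 1
G(36) = mex({0, 1, 2, 5, 6}) = 3
G(37) = mex({0, 1, 2, 4, 5, 6}) = 3
G(38) = mex({0, 1, 2, 4}) = 3
G(39) = mex({0, 1, 2, 3, 4, 7}) = 5
G(40) = mex({0, 1, 2, 3, 4, 5, 7}) = 6
G(41) = mex({0, 1, 2, 3, 5, 7}) = 4
G(42) = mex({0, 1, 2, 3, 5, 6, 7}) = 4
Therefore G(42) = 4.

4


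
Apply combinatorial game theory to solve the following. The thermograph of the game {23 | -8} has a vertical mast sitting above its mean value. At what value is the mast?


Game = {23 | -8}, a switch {a | b} with numbers a > b.
Its thermograph has left wall a - t and right wall b + t, which meet at t = (a - b)/2, where both equal (a + b)/2. So the mast (mean value) is at (a + b)/2.
Mean = (23 + (-8))/2 = 15/2 = 15/2

15/2


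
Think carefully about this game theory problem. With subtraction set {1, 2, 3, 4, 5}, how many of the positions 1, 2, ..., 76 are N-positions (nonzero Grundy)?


Subtraction set S = {1, 2, 3, 4, 5}, so G(n) = n mod 6.
G(n) = 0 when n is a multiple of 6.
Multiples of 6 in [1, 76]: 12
N-positions (nonzero Grundy) = 76 - 12 = 64

64


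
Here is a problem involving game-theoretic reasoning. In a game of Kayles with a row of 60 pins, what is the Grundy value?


Kayles: a move removes 1 or 2 adjacent pins from a contiguous row.
Removing pins from a row of k leaves two independent rows (a, b) with a + b = k - 1 (one pin) or a + b = k - 2 (two pins); an end removal gives a = 0.
By Sprague-Grundy, G(k) = mex{ G(a) XOR G(b) } over all these splits. G(0) = 0.
G(1): splits (0,0):0^0=0 -> mex({0}) = 1
G(2): splits (0,1):0^1=1 (0,0):0^0=0 -> mex({0, 1}) = 2
G(3): splits (0,2):0^2=2 (1,1):1^1=0 (0,1):0^1=1 -> mex({0, 1, 2}) = 3
G(4): splits (0,3):0^3=3 (1,2):1^2=3 (0,2):0^2=2 (1,1):1^1=0 -> mex({0, 2, 3}) = 1
G(5): splits (0,4):0^1=1 (1,3):1^3=2 (2,2):2^2=0 (0,3):0^3=3 (1,2):1^2=3 -> mex({0, 1, 2, 3}) = 4
G(6) = mex({0, 1, 2, 4}) = 3
G(7) = mex({0, 1, 3, 4, 5}) = 2
G(8) = mex({0, 2, 3, 5, 6}) = 1
G(9) = mex({0, 1, 2, 3, 6, 7}) = 4
G(10) = mex({0, 1, 3, 4, 5, 7}) = 2
G(11) = mex({0, 1, 2, 3, 4, 5}) = 6
G(12) = mex({0, 1, 2, 3, 5, 6, 7}) = 4
G(13) = mex({0, 2, 3, 4, 6, 7}) = 1
G(14) = mex({0, 1, 4, 5, 6, 7}) = 2
G(15) = mex({0, 1, 2, 3, 4, 5, 6}) = 7
G(16) = mex({0, 2, 3, 5, 6, 7}) = 1
G(17) = mex({0, 1, 2, 3, 5, 6, 7}) = 4
G(18) = mex({0, 1, 2, 4, 5, 6}) = 3
G(19) = mex({0, 1, 3, 4, 5, 7}) = 2
G(20) = mex({0, 2, 3, 4, 5, 6, 7}) = 1
G(21) = mex({0, 1, 2, 3, 5, 6, 7}) = 4
G(22) = mex({0, 1, 2, 3, 4, 5, 7}) = 6
G(23) = mex({0, 1, 2, 3, 4, 5, 6}) = 7
G(24) = mex({0, 1, 2, 3, 5, 6, 7}) = 4
G(25) = mex({0, 2, 3, 4, 6, 7}) = 1
G(26) = mex({0, 1, 3, 4, 5, 6, 7}) = 2
G(27) = mex({0, 1, 2, 3, 4, 5, 6, 7}) = 8
G(28) = mex({0, 1, 2, 3, 4, 6, 7, 8}) = 5
G(29) = mex({0, 1, 2, 3, 5, 6, 7, 8, 9}) = 4
G(30) = mex({0, 1, 2, 3, 4, 5, 6, 9, 10}) = 7
G(31) = mex({0, 1, 3, 4, 5, 7, 10, 11}) = 2
G(32) = mex({0, 2, 3, 4, 5, 6, 7, 9, 11}) = 1
G(33) = mex({0, 1, 2, 3, 4, 5, 6, 7, 9, 12}) = 8
G(34) = mex({0, 1, 2, 3, 4, 5, 7, 8, 11, 12}) = 6
G(35) = mex({0, 1, 2, 3, 4, 5, 6, 8, 9, 10, 11}) = 7
G(36) = mex({0, 1, 2, 3, 5, 6, 7, 9, 10}) = 4
G(37) = mex({0, 2, 3, 4, 6, 7, 9, 10, 11, 12}) = 1
G(38) = mex({0, 1, 3, 4, 5, 6, 7, 9, 10, 11, 12}) = 2
G(39) = mex({0, 1, 2, 4, 5, 6, 7, 9, 10, 12, 14}) = 3
G(40) = mex({0, 2, 3, 4, 6, 7, 11, 12, 14}) = 1
G(41) = mex({0, 1, 2, 3, 5, 6, 7, 9, 10, 11, 12}) = 4
G(42) = mex({0, 1, 2, 3, 4, 5, 6, 9, 10}) = 7
G(43) = mex({0, 1, 3, 4, 5, 7, 9, 10, 12, 15}) = 2
G(44) = mex({0, 2, 3, 4, 5, 6, 7, 9, 10, 12, 15}) = 1
G(45) = mex({0, 1, 2, 3, 4, 5, 6, 7, 9, 10, 12, 14}) = 8
G(46) = mex({0, 1, 3, 4, 5, 7, 8, 11, 12, 14}) = 2
G(47) = mex({0, 1, 2, 3, 4, 5, 6, 8, 9, 10, 11, 12}) = 7
G(48) = mex({0, 1, 2, 3, 5, 6, 7, 9, 10}) = 4
G(49) = mex({0, 2, 3, 4, 6, 7, 9, 10, 11, 12, 15}) = 1
G(50) = mex({0, 1, 4, 5, 6, 7, 9, 11, 12, 14, 15}) = 2
G(51) = mex({0, 1, 2, 3, 4, 5, 6, 7, 9, 12, 14, 15}) = 8
G(52) = mex({0, 2, 3, 4, 5, 6, 7, 8, 11, 12, 15}) = 1
G(53) = mex({0, 1, 2, 3, 5, 6, 7, 8, 9, 10, 11, 12}) = 4
G(54) = mex({0, 1, 2, 3, 4, 5, 6, 9, 10}) = 7
G(55) = mex({0, 1, 3, 4, 5, 7, 9, 10, 11, 12}) = 2
G(56) = mex({0, 2, 3, 4, 5, 6, 7, 9, 10, 11, 12, 13, 14}) = 1
G(57) = mex({0, 1, 2, 3, 5, 6, 7, 9, 10, 12, 13, 14, 15}) = 4
G(58) = mex({0, 1, 3, 4, 5, 7, 11, 12, 14, 15}) = 2
G(59) = mex({0, 1, 2, 3, 4, 5, 6, 9, 10, 11, 12, 15}) = 7
G(60) = mex({0, 1, 2, 3, 5, 6, 7, 9, 10}) = 4
Therefore G(60) = 4.

4


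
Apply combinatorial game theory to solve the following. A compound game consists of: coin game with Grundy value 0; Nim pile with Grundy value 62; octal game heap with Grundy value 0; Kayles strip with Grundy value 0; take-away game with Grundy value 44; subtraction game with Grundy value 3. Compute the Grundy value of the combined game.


By the Sprague-Grundy theorem, the Grundy value of a sum of games is the XOR of individual Grundy values.
coin game: Grundy value = 0. Running XOR: 0 XOR 0 = 0
Nim pile: Grundy value = 62. Running XOR: 0 XOR 62 = 62
octal game heap: Grundy value = 0. Running XOR: 62 XOR 0 = 62
Kayles strip: Grundy value = 0. Running XOR: 62 XOR 0 = 62
take-away game: Grundy value = 44. Running XOR: 62 XOR 44 = 18
subtraction game: Grundy value = 3. Running XOR: 18 XOR 3 = 17
The combined Grundy value is 17.

17


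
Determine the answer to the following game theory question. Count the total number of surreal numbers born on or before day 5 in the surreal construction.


Day 0: {|} = 0 is born. Count = 1.
Day n: the number of surreal numbers born by day n is 2^(n+1) - 1.
By day 0: 2^1 - 1 = 1
By day 1: 2^2 - 1 = 3
By day 2: 2^3 - 1 = 7
By day 3: 2^4 - 1 = 15
By day 4: 2^5 - 1 = 31
By day 5: 2^6 - 1 = 63
By day 5: 63 surreal numbers.

63


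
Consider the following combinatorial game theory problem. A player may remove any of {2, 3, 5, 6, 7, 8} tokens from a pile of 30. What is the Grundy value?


The subtraction set is S = {2, 3, 5, 6, 7, 8}.
G(k) = mex{ G(k - s) : s in S, s <= k }. We compute iteratively: G(0) = 0.
G(1) = mex({}) = 0
G(2) = mex({0}) = 1
G(3) = mex({0}) = 1
G(4) = mex({0, 1}) = 2
G(5) = mex({0, 1}) = 2
G(6) = mex({0, 1, 2}) = 3
G(7) = mex({0, 1, 2}) = 3
G(8) = mex({0, 1, 2, 3}) = 4
G(9) = mex({0, 1, 2, 3}) = 4
G(10) = mex({1, 2, 3, 4}) = 0
G(11) = mex({1, 2, 3, 4}) = 0
G(12) = mex({0, 2, 3, 4}) = 1
G(13) = mex({0, 2, 3, 4}) = 1
G(14) = mex({0, 1, 3, 4}) = 2
G(15) = mex({0, 1, 3, 4}) = 2
G(16) = mex({0, 1, 2, 4}) = 3
G(17) = mex({0, 1, 2, 4}) = 3
Observe that G(10)..G(17) = 0, 0, 1, 1, 2, 2, 3, 3 repeats G(0)..G(7) = 0, 0, 1, 1, 2, 2, 3, 3.
For k >= max(S) = 8, G(k) is determined by the previous 8 values G(k-8)..G(k-1); a window of 8 consecutive values has recurred shifted by 10, so by induction G(k + 10) = G(k) for all k >= 0: the sequence is periodic from the start with period 10.
One period: G(0..9) = 0, 0, 1, 1, 2, 2, 3, 3, 4, 4.
30 mod 10 = 0, so G(30) = G(0) = 0.

0


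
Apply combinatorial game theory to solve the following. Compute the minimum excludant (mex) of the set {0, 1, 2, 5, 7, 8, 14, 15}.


Set = {0, 1, 2, 5, 7, 8, 14, 15}
0 is in the set.
1 is in the set.
2 is in the set.
3 is NOT in the set. This is the mex.
mex = 3

3


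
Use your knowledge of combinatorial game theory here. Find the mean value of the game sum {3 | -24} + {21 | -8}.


G1 = {3 | -24}, G2 = {21 | -8}
Each is a switch {a | b} with numbers a > b; its mean value is (a + b)/2, and mean value is additive over game sums: m(G1 + G2) = m(G1) + m(G2).
Mean of G1 = (3 + (-24))/2 = -21/2 = -21/2
Mean of G2 = (21 + (-8))/2 = 13/2 = 13/2
Mean of G1 + G2 = -21/2 + 13/2 = -4

-4


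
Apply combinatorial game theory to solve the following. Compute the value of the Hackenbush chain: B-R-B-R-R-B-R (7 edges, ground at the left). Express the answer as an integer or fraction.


Edges (from ground): B-R-B-R-R-B-R
By Berlekamp's sign-expansion rule, a Blue-Red Hackenbush stalk has the value of the surreal number whose sign sequence is the edge sequence with B -> + and R -> -.
Sign sequence: +-+--+-
Trace the sign expansion in the surreal number tree, starting from 0:
Edge 1: B (sign +) -> bounds (0, +inf), value = 1
Edge 2: R (sign -) -> bounds (0, 1), value = 1/2
Edge 3: B (sign +) -> bounds (1/2, 1), value = 3/4
Edge 4: R (sign -) -> bounds (1/2, 3/4), value = 5/8
Edge 5: R (sign -) -> bounds (1/2, 5/8), value = 9/16
Edge 6: B (sign +) -> bounds (9/16, 5/8), value = 19/32
Edge 7: R (sign -) -> bounds (9/16, 19/32), value = 37/64
Game value = 37/64

37/64


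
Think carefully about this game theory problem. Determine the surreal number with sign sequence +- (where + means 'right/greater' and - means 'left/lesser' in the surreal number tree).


Sign expansion: +-
Rule: track bounds (lo, hi), initially (-inf, +inf). On '+', the current value becomes lo and we move to the simplest number in (value, hi): value + 1 if hi = +inf, otherwise the midpoint (value + hi)/2. On '-', the current value becomes hi and we move to value - 1 if lo = -inf, otherwise the midpoint (lo + value)/2.
Start at 0.
Step 1: sign = +, move right. Bounds: (0, +inf). Value = 1
Step 2: sign = -, move left. Bounds: (0, 1). Value = 1/2
The surreal number with sign expansion +- is 1/2.

1/2


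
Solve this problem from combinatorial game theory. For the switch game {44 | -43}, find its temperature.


The game is {44 | -43}, a switch {a | b} with numbers a > b.
Cooling {a | b} by t gives {a - t | b + t}, which stops being hot when a - t = b + t, i.e. at t = (a - b)/2. So the temperature of a switch is (a - b)/2.
Temperature = (Left option - Right option) / 2
= (44 - (-43)) / 2
= 87 / 2
= 87/2

87/2


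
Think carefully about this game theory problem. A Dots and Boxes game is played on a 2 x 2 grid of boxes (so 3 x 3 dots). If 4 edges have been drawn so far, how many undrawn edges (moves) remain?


Grid: 2 x 2 boxes, i.e. 3 rows and 3 columns of dots.
Horizontal edges: (rows + 1) * cols = 3 * 2 = 6
Vertical edges: rows * (cols + 1) = 2 * 3 = 6
Total edges: 6 + 6 = 12
Edges drawn: 4
Remaining: 12 - 4 = 8

8


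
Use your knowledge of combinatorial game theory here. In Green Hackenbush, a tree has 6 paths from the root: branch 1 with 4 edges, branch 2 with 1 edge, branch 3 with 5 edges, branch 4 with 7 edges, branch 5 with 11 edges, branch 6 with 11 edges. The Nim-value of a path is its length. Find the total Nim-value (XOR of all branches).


The tree has 6 branches from the ground vertex.
In Green Hackenbush, the Nim-value of a simple path of length k is k.
Branch 1: length 4, Nim-value = 4
Branch 2: length 1, Nim-value = 1
Branch 3: length 5, Nim-value = 5
Branch 4: length 7, Nim-value = 7
Branch 5: length 11, Nim-value = 11
Branch 6: length 11, Nim-value = 11
Total Nim-value = XOR of all branch values:
0 XOR 4 = 4
4 XOR 1 = 5
5 XOR 5 = 0
0 XOR 7 = 7
7 XOR 11 = 12
12 XOR 11 = 7
Nim-value of the tree = 7

7


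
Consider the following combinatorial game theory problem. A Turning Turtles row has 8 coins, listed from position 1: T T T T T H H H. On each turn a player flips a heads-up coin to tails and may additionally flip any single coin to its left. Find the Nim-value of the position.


Coins: T T T T T H H H
Key fact: a single head at position k behaves exactly like a Nim heap of size k (turning it to T and optionally flipping a coin at j < k corresponds to moving the heap from k to j, or to 0), and heads combine as a disjunctive sum (two heads at the same place would cancel, matching j XOR j = 0). So the Nim-value is the XOR of the 1-indexed positions of the heads.
Face-up positions (1-indexed): [6, 7, 8]
XOR 0 with 6: 0 XOR 6 = 6
XOR 6 with 7: 6 XOR 7 = 1
XOR 1 with 8: 1 XOR 8 = 9
Nim-value = 9

9


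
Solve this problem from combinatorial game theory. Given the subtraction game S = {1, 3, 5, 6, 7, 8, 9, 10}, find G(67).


The subtraction set is S = {1, 3, 5, 6, 7, 8, 9, 10}.
G(k) = mex{ G(k - s) : s in S, s <= k }. We compute iteratively: G(0) = 0.
G(1) = mex({0}) = 1
G(2) = mex({1}) = 0
G(3) = mex({0}) = 1
G(4) = mex({1}) = 0
G(5) = mex({0}) = 1
G(6) = mex({0, 1}) = 2
G(7) = mex({0, 1, 2}) = 3
G(8) = mex({0, 1, 3}) = 2
G(9) = mex({0, 1, 2}) = 3
G(10) = mex({0, 1, 3}) = 2
G(11) = mex({0, 1, 2}) = 3
G(12) = mex({0, 1, 2, 3}) = 4
G(13) = mex({0, 1, 2, 3, 4}) = 5
G(14) = mex({0, 1, 2, 3, 5}) = 4
G(15) = mex({1, 2, 3, 4}) = 0
G(16) = mex({0, 2, 3, 5}) = 1
G(17) = mex({1, 2, 3, 4}) = 0
G(18) = mex({0, 2, 3, 4, 5}) = 1
G(19) = mex({1, 2, 3, 4, 5}) = 0
G(20) = mex({0, 2, 3, 4, 5}) = 1
G(21) = mex({0, 1, 3, 4, 5}) = 2
G(22) = mex({0, 1, 2, 4, 5}) = 3
G(23) = mex({0, 1, 3, 4, 5}) = 2
G(24) = mex({0, 1, 2, 4}) = 3
Observe that G(15)..G(24) = 0, 1, 0, 1, 0, 1, 2, 3, 2, 3 repeats G(0)..G(9) = 0, 1, 0, 1, 0, 1, 2, 3, 2, 3.
For k >= max(S) = 10, G(k) is determined by the previous 10 values G(k-10)..G(k-1); a window of 10 consecutive values has recurred shifted by 15, so by induction G(k + 15) = G(k) for all k >= 0: the sequence is periodic from the start with period 15.
One period: G(0..14) = 0, 1, 0, 1, 0, 1, 2, 3, 2, 3, 2, 3, 4, 5, 4.
67 mod 15 = 7, so G(67) = G(7) = 3.

3


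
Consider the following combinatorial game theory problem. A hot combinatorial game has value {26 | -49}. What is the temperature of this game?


The game is {26 | -49}, a switch {a | b} with numbers a > b.
Cooling {a | b} by t gives {a - t | b + t}, which stops being hot when a - t = b + t, i.e. at t = (a - b)/2. So the temperature of a switch is (a - b)/2.
Temperature = (Left option - Right option) / 2
= (26 - (-49)) / 2
= 75 / 2
= 75/2

75/2


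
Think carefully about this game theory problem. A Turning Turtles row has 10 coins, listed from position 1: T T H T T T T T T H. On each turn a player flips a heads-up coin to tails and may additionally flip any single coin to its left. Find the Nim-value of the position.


Coins: T T H T T T T T T H
Key fact: a single head at position k behaves exactly like a Nim heap of size k (turning it to T and optionally flipping a coin at j < k corresponds to moving the heap from k to j, or to 0), and heads combine as a disjunctive sum (two heads at the same place would cancel, matching j XOR j = 0). So the Nim-value is the XOR of the 1-indexed positions of the heads.
Face-up positions (1-indexed): [3, 10]
XOR 0 with 3: 0 XOR 3 = 3
XOR 3 with 10: 3 XOR 10 = 9
Nim-value = 9

9


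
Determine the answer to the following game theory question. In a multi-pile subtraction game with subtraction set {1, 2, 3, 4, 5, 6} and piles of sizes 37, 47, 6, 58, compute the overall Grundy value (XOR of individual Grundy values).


Subtraction set: {1, 2, 3, 4, 5, 6}
For this subtraction set, G(n) = n mod 7 (period = max + 1 = 7).
Pile 1 (size 37): G(37) = 37 mod 7 = 2
Pile 2 (size 47): G(47) = 47 mod 7 = 5
Pile 3 (size 6): G(6) = 6 mod 7 = 6
Pile 4 (size 58): G(58) = 58 mod 7 = 2
Total Grundy value = XOR of all: 2 XOR 5 XOR 6 XOR 2 = 3

3


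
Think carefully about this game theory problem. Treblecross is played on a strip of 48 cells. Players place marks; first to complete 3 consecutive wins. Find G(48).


Treblecross: place X on empty cells; 3-in-a-row wins.
Playing within two cells of an existing X lets the opponent win at once, so sensible play treats the cells i-2..i+2 around each X as dead. The player left with no safe cell loses, so this is a normal-play take-away game on strips of safe cells.
Placing X at cell i (0-indexed) of a strip of k safe cells leaves independent strips of sizes max(0, i-2) and max(0, k-i-3). Hence G(k) = mex{ G(max(0,i-2)) XOR G(max(0,k-i-3)) : 0 <= i < k }, with G(0) = 0.
G(1): splits (0,0):0^0=0 -> mex({0}) = 1
G(2): splits (0,0):0^0=0 -> mex({0}) = 1
G(3): splits (0,0):0^0=0 -> mex({0}) = 1
G(4): splits (0,1):0^1=1 (0,0):0^0=0 -> mex({0, 1}) = 2
G(5): splits (0,2):0^1=1 (0,1):0^1=1 (0,0):0^0=0 -> mex({0, 1}) = 2
G(6) = mex({1}) = 0
G(7) = mex({0, 1, 2}) = 3
G(8) = mex({0, 1, 2}) = 3
G(9) = mex({0, 2}) = 1
G(10) = mex({0, 2, 3}) = 1
G(11) = mex({0, 3}) = 1
G(12) = mex({1, 3}) = 0
G(13) = mex({0, 1, 2, 3}) = 4
G(14) = mex({0, 1, 2}) = 3
G(15) = mex({0, 1, 2}) = 3
G(16) = mex({0, 1, 2, 4}) = 3
G(17) = mex({0, 1, 3, 4}) = 2
G(18) = mex({0, 1, 3, 4}) = 2
G(19) = mex({0, 1, 3, 5}) = 2
G(20) = mex({0, 1, 2, 3, 5}) = 4
G(21) = mex({0, 1, 2, 3, 5}) = 4
G(22) = mex({1, 2, 6}) = 0
G(23) = mex({0, 1, 2, 3, 4, 6}) = 5
G(24) = mex({0, 1, 2, 3, 4}) = 5
G(25) = mex({0, 1, 3, 4, 7}) = 2
G(26) = mex({0, 1, 3, 4, 5, 7}) = 2
G(27) = mex({0, 1, 3, 5}) = 2
G(28) = mex({0, 1, 2, 5}) = 3
G(29) = mex({0, 1, 2, 4, 5, 6}) = 3
G(30) = mex({1, 2, 4, 6}) = 0
G(31) = mex({0, 1, 2, 3, 4, 6}) = 5
G(32) = mex({1, 2, 3, 4, 7}) = 0
G(33) = mex({0, 3, 7}) = 1
G(34) = mex({0, 2, 3, 5, 7}) = 1
G(35) = mex({0, 2, 3, 5, 6}) = 1
G(36) = mex({0, 1, 2, 5, 6}) = 3
G(37) = mex({0, 1, 2, 4, 5, 6}) = 3
G(38) = mex({0, 1, 2, 4}) = 3
G(39) = mex({0, 1, 2, 3, 4, 7}) = 5
G(40) = mex({0, 1, 2, 3, 4, 5, 7}) = 6
G(41) = mex({0, 1, 2, 3, 5, 7}) = 4
G(42) = mex({0, 1, 2, 3, 5, 6, 7}) = 4
G(43) = mex({0, 2, 3, 5, 6}) = 1
G(44) = mex({1, 2, 3, 4, 5, 6}) = 0
G(45) = mex({0, 1, 2, 3, 4, 6, 7}) = 5
G(46) = mex({0, 1, 2, 3, 4, 7}) = 5
G(47) = mex({0, 1, 2, 3, 4, 5, 7}) = 6
G(48) = mex({0, 1, 2, 3, 4, 5, 7}) = 6
Therefore G(48) = 6.

6


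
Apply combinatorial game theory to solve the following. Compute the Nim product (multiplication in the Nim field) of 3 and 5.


Nim multiplication is bilinear over XOR: (u XOR v) * w = (u*w) XOR (v*w).
So we split each operand into its bit components and XOR the pairwise Nim products.
3 = 1 + 2 (as XOR of powers of 2).
5 = 1 + 4 (as XOR of powers of 2).
Using the standard Nim-product table on single bits:
  2*2 = 3,   2*4 = 8,   2*8 = 12,
  4*4 = 6,   4*8 = 11,  8*8 = 13,
and  1*x = x (identity), k*l = l*k (commutative).
Pairwise Nim products:
  1 * 1 = 1
  1 * 4 = 4
  2 * 1 = 2
  2 * 4 = 8
XOR them: 1 XOR 4 XOR 2 XOR 8 = 15.
Result: 3 * 5 = 15 (in Nim).

15


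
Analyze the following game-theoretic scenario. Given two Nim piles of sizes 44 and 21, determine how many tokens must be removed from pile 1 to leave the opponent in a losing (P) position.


Piles: 44 and 21
Current XOR: 44 XOR 21 = 57 (non-zero, so this is an N-position).
To make the XOR zero, we need to find a move that balances the piles.
For pile 1 (size 44): target = 44 XOR 57 = 21
We reduce pile 1 from 44 to 21.
Tokens removed: 44 - 21 = 23
Verification: 21 XOR 21 = 0

23


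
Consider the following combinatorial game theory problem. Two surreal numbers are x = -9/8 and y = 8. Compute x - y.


x = -9/8, y = 8
Converting to common denominator: 8
x = -9/8, y = 64/8
x - y = -9/8 - 8 = -73/8

-73/8


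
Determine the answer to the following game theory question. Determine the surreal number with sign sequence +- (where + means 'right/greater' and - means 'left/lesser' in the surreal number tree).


Sign expansion: +-
Rule: track bounds (lo, hi), initially (-inf, +inf). On '+', the current value becomes lo and we move to the simplest number in (value, hi): value + 1 if hi = +inf, otherwise the midpoint (value + hi)/2. On '-', the current value becomes hi and we move to value - 1 if lo = -inf, otherwise the midpoint (lo + value)/2.
Start at 0.
Step 1: sign = +, move right. Bounds: (0, +inf). Value = 1
Step 2: sign = -, move left. Bounds: (0, 1). Value = 1/2
The surreal number with sign expansion +- is 1/2.

1/2


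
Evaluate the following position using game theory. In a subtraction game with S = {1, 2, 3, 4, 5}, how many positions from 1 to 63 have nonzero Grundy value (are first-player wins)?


Subtraction set S = {1, 2, 3, 4, 5}, so G(n) = n mod 6.
G(n) = 0 when n is a multiple of 6.
Multiples of 6 in [1, 63]: 10
N-positions (nonzero Grundy) = 63 - 10 = 53

53


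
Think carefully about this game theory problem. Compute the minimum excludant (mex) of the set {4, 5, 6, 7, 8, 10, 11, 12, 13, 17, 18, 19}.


Set = {4, 5, 6, 7, 8, 10, 11, 12, 13, 17, 18, 19}
0 is NOT in the set. This is the mex.
mex = 0

0


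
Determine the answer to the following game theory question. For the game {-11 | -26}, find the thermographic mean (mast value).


Game = {-11 | -26}, a switch {a | b} with numbers a > b.
Its thermograph has left wall a - t and right wall b + t, which meet at t = (a - b)/2, where both equal (a + b)/2. So the mast (mean value) is at (a + b)/2.
Mean = (-11 + (-26))/2 = -37/2 = -37/2

-37/2


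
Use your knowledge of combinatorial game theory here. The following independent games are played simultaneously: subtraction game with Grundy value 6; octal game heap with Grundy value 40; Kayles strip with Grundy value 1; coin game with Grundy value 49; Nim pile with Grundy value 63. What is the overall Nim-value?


By the Sprague-Grundy theorem, the Grundy value of a sum of games is the XOR of individual Grundy values.
subtraction game: Grundy value = 6. Running XOR: 0 XOR 6 = 6
octal game heap: Grundy value = 40. Running XOR: 6 XOR 40 = 46
Kayles strip: Grundy value = 1. Running XOR: 46 XOR 1 = 47
coin game: Grundy value = 49. Running XOR: 47 XOR 49 = 30
Nim pile: Grundy value = 63. Running XOR: 30 XOR 63 = 33
The combined Grundy value is 33.

33


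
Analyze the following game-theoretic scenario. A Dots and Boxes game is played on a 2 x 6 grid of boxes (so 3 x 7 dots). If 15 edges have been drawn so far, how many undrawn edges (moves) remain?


Grid: 2 x 6 boxes, i.e. 3 rows and 7 columns of dots.
Horizontal edges: (rows + 1) * cols = 3 * 6 = 18
Vertical edges: rows * (cols + 1) = 2 * 7 = 14
Total edges: 18 + 14 = 32
Edges drawn: 15
Remaining: 32 - 15 = 17

17


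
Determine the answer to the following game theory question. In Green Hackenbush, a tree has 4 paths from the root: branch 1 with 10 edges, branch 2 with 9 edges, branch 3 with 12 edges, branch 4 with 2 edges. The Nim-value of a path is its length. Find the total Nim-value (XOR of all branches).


The tree has 4 branches from the ground vertex.
In Green Hackenbush, the Nim-value of a simple path of length k is k.
Branch 1: length 10, Nim-value = 10
Branch 2: length 9, Nim-value = 9
Branch 3: length 12, Nim-value = 12
Branch 4: length 2, Nim-value = 2
Total Nim-value = XOR of all branch values:
0 XOR 10 = 10
10 XOR 9 = 3
3 XOR 12 = 15
15 XOR 2 = 13
Nim-value of the tree = 13

13


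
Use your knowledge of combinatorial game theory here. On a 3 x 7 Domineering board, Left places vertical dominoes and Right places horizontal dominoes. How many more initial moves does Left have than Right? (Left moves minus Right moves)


Board is 3 x 7 (rows x cols).
Left (vertical) placements: (rows-1) * cols = 2 * 7 = 14
Right (horizontal) placements: rows * (cols-1) = 3 * 6 = 18
Advantage = Left - Right = 14 - 18 = -4

-4


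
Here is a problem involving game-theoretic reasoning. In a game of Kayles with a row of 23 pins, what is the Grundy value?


Kayles: a move removes 1 or 2 adjacent pins from a contiguous row.
Removing pins from a row of k leaves two independent rows (a, b) with a + b = k - 1 (one pin) or a + b = k - 2 (two pins); an end removal gives a = 0.
By Sprague-Grundy, G(k) = mex{ G(a) XOR G(b) } over all these splits. G(0) = 0.
G(1): splits (0,0):0^0=0 -> mex({0}) = 1
G(2): splits (0,1):0^1=1 (0,0):0^0=0 -> mex({0, 1}) = 2
G(3): splits (0,2):0^2=2 (1,1):1^1=0 (0,1):0^1=1 -> mex({0, 1, 2}) = 3
G(4): splits (0,3):0^3=3 (1,2):1^2=3 (0,2):0^2=2 (1,1):1^1=0 -> mex({0, 2, 3}) = 1
G(5): splits (0,4):0^1=1 (1,3):1^3=2 (2,2):2^2=0 (0,3):0^3=3 (1,2):1^2=3 -> mex({0, 1, 2, 3}) = 4
G(6) = mex({0, 1, 2, 4}) = 3
G(7) = mex({0, 1, 3, 4, 5}) = 2
G(8) = mex({0, 2, 3, 5, 6}) = 1
G(9) = mex({0, 1, 2, 3, 6, 7}) = 4
G(10) = mex({0, 1, 3, 4, 5, 7}) = 2
G(11) = mex({0, 1, 2, 3, 4, 5}) = 6
G(12) = mex({0, 1, 2, 3, 5, 6, 7}) = 4
G(13) = mex({0, 2, 3, 4, 6, 7}) = 1
G(14) = mex({0, 1, 4, 5, 6, 7}) = 2
G(15) = mex({0, 1, 2, 3, 4, 5, 6}) = 7
G(16) = mex({0, 2, 3, 5, 6, 7}) = 1
G(17) = mex({0, 1, 2, 3, 5, 6, 7}) = 4
G(18) = mex({0, 1, 2, 4, 5, 6}) = 3
G(19) = mex({0, 1, 3, 4, 5, 7}) = 2
G(20) = mex({0, 2, 3, 4, 5, 6, 7}) = 1
G(21) = mex({0, 1, 2, 3, 5, 6, 7}) = 4
G(22) = mex({0, 1, 2, 3, 4, 5, 7}) = 6
G(23) = mex({0, 1, 2, 3, 4, 5, 6}) = 7
Therefore G(23) = 7.

7


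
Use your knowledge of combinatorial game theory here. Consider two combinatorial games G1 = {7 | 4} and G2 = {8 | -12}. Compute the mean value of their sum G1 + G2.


G1 = {7 | 4}, G2 = {8 | -12}
Each is a switch {a | b} with numbers a > b; its mean value is (a + b)/2, and mean value is additive over game sums: m(G1 + G2) = m(G1) + m(G2).
Mean of G1 = (7 + (4))/2 = 11/2 = 11/2
Mean of G2 = (8 + (-12))/2 = -4/2 = -2
Mean of G1 + G2 = 11/2 + -2 = 7/2

7/2


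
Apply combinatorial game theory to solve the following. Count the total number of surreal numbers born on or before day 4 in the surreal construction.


Day 0: {|} = 0 is born. Count = 1.
Day n: the number of surreal numbers born by day n is 2^(n+1) - 1.
By day 0: 2^1 - 1 = 1
By day 1: 2^2 - 1 = 3
By day 2: 2^3 - 1 = 7
By day 3: 2^4 - 1 = 15
By day 4: 2^5 - 1 = 31
By day 4: 31 surreal numbers.

31


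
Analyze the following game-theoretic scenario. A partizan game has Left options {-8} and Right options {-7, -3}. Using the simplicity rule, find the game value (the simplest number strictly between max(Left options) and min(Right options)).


Left options: {-8}, max = -8
Right options: {-7, -3}, min = -7
All options are numbers and max(Left) < min(Right), so by the simplicity theorem the value is the simplest (earliest-born) number strictly between -8 and -7.
No integer lies strictly between -8 and -7, so the value is the dyadic rational m/2^k in the interval with the smallest k (then m odd); search k = 1, 2, ...:
Denominator 2: -15/2 lies strictly between -8 and -7 -- found.
The simplest number in the interval is -15/2.
Game value = -15/2

-15/2


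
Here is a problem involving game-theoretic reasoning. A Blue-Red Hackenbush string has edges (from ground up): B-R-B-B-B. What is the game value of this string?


Edges (from ground): B-R-B-B-B
By Berlekamp's sign-expansion rule, a Blue-Red Hackenbush stalk has the value of the surreal number whose sign sequence is the edge sequence with B -> + and R -> -.
Sign sequence: +-+++
Trace the sign expansion in the surreal number tree, starting from 0:
Edge 1: B (sign +) -> bounds (0, +inf), value = 1
Edge 2: R (sign -) -> bounds (0, 1), value = 1/2
Edge 3: B (sign +) -> bounds (1/2, 1), value = 3/4
Edge 4: B (sign +) -> bounds (3/4, 1), value = 7/8
Edge 5: B (sign +) -> bounds (7/8, 1), value = 15/16
Game value = 15/16

15/16


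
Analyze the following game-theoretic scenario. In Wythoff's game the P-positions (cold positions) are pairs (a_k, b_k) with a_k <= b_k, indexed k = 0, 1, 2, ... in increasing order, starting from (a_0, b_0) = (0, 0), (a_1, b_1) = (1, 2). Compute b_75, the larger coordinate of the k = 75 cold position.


By Wythoff's theorem, a_k = floor(k * phi) and b_k = floor(k * phi^2) = a_k + k, where phi = (1 + sqrt(5))/2 is the golden ratio.
phi = (1 + sqrt(5))/2 = 1.618034
phi^2 = phi + 1 = 2.618034
k = 75
k * phi^2 = 75 * 2.618034 = 196.352549
b_75 = floor(k * phi^2) = 196 (check: a_75 + k = 121 + 75 = 196)

196


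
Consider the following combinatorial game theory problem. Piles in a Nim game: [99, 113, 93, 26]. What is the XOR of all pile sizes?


We need the XOR (exclusive or) of all pile sizes.
After XOR-ing pile 1 (size 99): 0 XOR 99 = 99
After XOR-ing pile 2 (size 113): 99 XOR 113 = 18
After XOR-ing pile 3 (size 93): 18 XOR 93 = 79
After XOR-ing pile 4 (size 26): 79 XOR 26 = 85
The Nim-value of this position is 85.

85


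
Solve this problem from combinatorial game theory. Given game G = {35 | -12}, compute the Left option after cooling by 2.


Original game: {35 | -12} (a switch {a | b} with a > b).
Cooling by t (for t below the temperature (a - b)/2 = 47/2) taxes each move by t: {a | b} cooled by t is {a - t | b + t}.
Cooling amount: t = 2
Cooled Left option: 35 - 2 = 33
Cooled Right option: -12 + 2 = -10
Cooled game: {33 | -10}
Left option = 33

33


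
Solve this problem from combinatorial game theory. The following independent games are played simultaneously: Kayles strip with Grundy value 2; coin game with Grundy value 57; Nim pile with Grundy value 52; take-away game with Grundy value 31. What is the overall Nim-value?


By the Sprague-Grundy theorem, the Grundy value of a sum of games is the XOR of individual Grundy values.
Kayles strip: Grundy value = 2. Running XOR: 0 XOR 2 = 2
coin game: Grundy value = 57. Running XOR: 2 XOR 57 = 59
Nim pile: Grundy value = 52. Running XOR: 59 XOR 52 = 15
take-away game: Grundy value = 31. Running XOR: 15 XOR 31 = 16
The combined Grundy value is 16.

16


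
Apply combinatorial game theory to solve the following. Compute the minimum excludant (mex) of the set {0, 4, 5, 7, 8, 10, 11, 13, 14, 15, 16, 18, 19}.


Set = {0, 4, 5, 7, 8, 10, 11, 13, 14, 15, 16, 18, 19}
0 is in the set.
1 is NOT in the set. This is the mex.
mex = 1

1


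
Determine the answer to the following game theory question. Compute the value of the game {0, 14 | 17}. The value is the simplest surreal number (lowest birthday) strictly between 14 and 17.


Left options: {0, 14}, max = 14
Right options: {17}, min = 17
All options are numbers and max(Left) < min(Right), so by the simplicity theorem the value is the simplest (earliest-born) number strictly between 14 and 17.
Integers 15 through 16 all lie strictly between 14 and 17.
Among integers, the simplest (lowest birthday = smallest |n|; 0 is born on day 0, +-n on day n) is 15.
No non-integer in the interval can be simpler: if x is a non-integer in the interval, then floor(x) or ceil(x) also lies in the interval (the interval contains an integer), and both are proper prefixes of x's sign expansion, i.e. born earlier. So the game value is 15.
Game value = 15

15


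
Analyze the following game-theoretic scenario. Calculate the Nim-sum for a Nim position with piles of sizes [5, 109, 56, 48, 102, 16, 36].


We need the XOR (exclusive or) of all pile sizes.
After XOR-ing pile 1 (size 5): 0 XOR 5 = 5
After XOR-ing pile 2 (size 109): 5 XOR 109 = 104
After XOR-ing pile 3 (size 56): 104 XOR 56 = 80
After XOR-ing pile 4 (size 48): 80 XOR 48 = 96
After XOR-ing pile 5 (size 102): 96 XOR 102 = 6
After XOR-ing pile 6 (size 16): 6 XOR 16 = 22
After XOR-ing pile 7 (size 36): 22 XOR 36 = 50
The Nim-value of this position is 50.

50


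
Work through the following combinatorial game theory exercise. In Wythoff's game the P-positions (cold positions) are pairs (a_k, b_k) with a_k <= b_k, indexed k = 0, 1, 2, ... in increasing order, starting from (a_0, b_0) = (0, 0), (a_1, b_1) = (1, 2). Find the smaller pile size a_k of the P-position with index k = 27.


By Wythoff's theorem, a_k = floor(k * phi) and b_k = floor(k * phi^2) = a_k + k, where phi = (1 + sqrt(5))/2 is the golden ratio.
phi = (1 + sqrt(5))/2 = 1.618034
k = 27
k * phi = 27 * 1.618034 = 43.686918
a_27 = floor(k * phi) = 43

43


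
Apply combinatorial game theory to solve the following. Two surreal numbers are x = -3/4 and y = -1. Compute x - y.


x = -3/4, y = -1
Converting to common denominator: 4
x = -3/4, y = -4/4
x - y = -3/4 - -1 = 1/4

1/4


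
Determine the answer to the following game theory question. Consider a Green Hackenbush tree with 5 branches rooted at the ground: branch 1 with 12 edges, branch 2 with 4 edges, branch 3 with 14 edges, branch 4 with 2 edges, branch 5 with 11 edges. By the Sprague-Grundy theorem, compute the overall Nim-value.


The tree has 5 branches from the ground vertex.
In Green Hackenbush, the Nim-value of a simple path of length k is k.
Branch 1: length 12, Nim-value = 12
Branch 2: length 4, Nim-value = 4
Branch 3: length 14, Nim-value = 14
Branch 4: length 2, Nim-value = 2
Branch 5: length 11, Nim-value = 11
Total Nim-value = XOR of all branch values:
0 XOR 12 = 12
12 XOR 4 = 8
8 XOR 14 = 6
6 XOR 2 = 4
4 XOR 11 = 15
Nim-value of the tree = 15

15


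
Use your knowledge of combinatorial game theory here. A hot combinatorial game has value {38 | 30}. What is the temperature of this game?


The game is {38 | 30}, a switch {a | b} with numbers a > b.
Cooling {a | b} by t gives {a - t | b + t}, which stops being hot when a - t = b + t, i.e. at t = (a - b)/2. So the temperature of a switch is (a - b)/2.
Temperature = (Left option - Right option) / 2
= (38 - (30)) / 2
= 8 / 2
= 4

4


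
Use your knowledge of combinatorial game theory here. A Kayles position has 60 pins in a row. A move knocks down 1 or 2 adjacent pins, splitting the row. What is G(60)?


Kayles: a move removes 1 or 2 adjacent pins from a contiguous row.
Removing pins from a row of k leaves two independent rows (a, b) with a + b = k - 1 (one pin) or a + b = k - 2 (two pins); an end removal gives a = 0.
By Sprague-Grundy, G(k) = mex{ G(a) XOR G(b) } over all these splits. G(0) = 0.
G(1): splits (0,0):0^0=0 -> mex({0}) = 1
G(2): splits (0,1):0^1=1 (0,0):0^0=0 -> mex({0, 1}) = 2
G(3): splits (0,2):0^2=2 (1,1):1^1=0 (0,1):0^1=1 -> mex({0, 1, 2}) = 3
G(4): splits (0,3):0^3=3 (1,2):1^2=3 (0,2):0^2=2 (1,1):1^1=0 -> mex({0, 2, 3}) = 1
G(5): splits (0,4):0^1=1 (1,3):1^3=2 (2,2):2^2=0 (0,3):0^3=3 (1,2):1^2=3 -> mex({0, 1, 2, 3}) = 4
G(6) = mex({0, 1, 2, 4}) = 3
G(7) = mex({0, 1, 3, 4, 5}) = 2
G(8) = mex({0, 2, 3, 5, 6}) = 1
G(9) = mex({0, 1, 2, 3, 6, 7}) = 4
G(10) = mex({0, 1, 3, 4, 5, 7}) = 2
G(11) = mex({0, 1, 2, 3, 4, 5}) = 6
G(12) = mex({0, 1, 2, 3, 5, 6, 7}) = 4
G(13) = mex({0, 2, 3, 4, 6, 7}) = 1
G(14) = mex({0, 1, 4, 5, 6, 7}) = 2
G(15) = mex({0, 1, 2, 3, 4, 5, 6}) = 7
G(16) = mex({0, 2, 3, 5, 6, 7}) = 1
G(17) = mex({0, 1, 2, 3, 5, 6, 7}) = 4
G(18) = mex({0, 1, 2, 4, 5, 6}) = 3
G(19) = mex({0, 1, 3, 4, 5, 7}) = 2
G(20) = mex({0, 2, 3, 4, 5, 6, 7}) = 1
G(21) = mex({0, 1, 2, 3, 5, 6, 7}) = 4
G(22) = mex({0, 1, 2, 3, 4, 5, 7}) = 6
G(23) = mex({0, 1, 2, 3, 4, 5, 6}) = 7
G(24) = mex({0, 1, 2, 3, 5, 6, 7}) = 4
G(25) = mex({0, 2, 3, 4, 6, 7}) = 1
G(26) = mex({0, 1, 3, 4, 5, 6, 7}) = 2
G(27) = mex({0, 1, 2, 3, 4, 5, 6, 7}) = 8
G(28) = mex({0, 1, 2, 3, 4, 6, 7, 8}) = 5
G(29) = mex({0, 1, 2, 3, 5, 6, 7, 8, 9}) = 4
G(30) = mex({0, 1, 2, 3, 4, 5, 6, 9, 10}) = 7
G(31) = mex({0, 1, 3, 4, 5, 7, 10, 11}) = 2
G(32) = mex({0, 2, 3, 4, 5, 6, 7, 9, 11}) = 1
G(33) = mex({0, 1, 2, 3, 4, 5, 6, 7, 9, 12}) = 8
G(34) = mex({0, 1, 2, 3, 4, 5, 7, 8, 11, 12}) = 6
G(35) = mex({0, 1, 2, 3, 4, 5, 6, 8, 9, 10, 11}) = 7
G(36) = mex({0, 1, 2, 3, 5, 6, 7, 9, 10}) = 4
G(37) = mex({0, 2, 3, 4, 6, 7, 9, 10, 11, 12}) = 1
G(38) = mex({0, 1, 3, 4, 5, 6, 7, 9, 10, 11, 12}) = 2
G(39) = mex({0, 1, 2, 4, 5, 6, 7, 9, 10, 12, 14}) = 3
G(40) = mex({0, 2, 3, 4, 6, 7, 11, 12, 14}) = 1
G(41) = mex({0, 1, 2, 3, 5, 6, 7, 9, 10, 11, 12}) = 4
G(42) = mex({0, 1, 2, 3, 4, 5, 6, 9, 10}) = 7
G(43) = mex({0, 1, 3, 4, 5, 7, 9, 10, 12, 15}) = 2
G(44) = mex({0, 2, 3, 4, 5, 6, 7, 9, 10, 12, 15}) = 1
G(45) = mex({0, 1, 2, 3, 4, 5, 6, 7, 9, 10, 12, 14}) = 8
G(46) = mex({0, 1, 3, 4, 5, 7, 8, 11, 12, 14}) = 2
G(47) = mex({0, 1, 2, 3, 4, 5, 6, 8, 9, 10, 11, 12}) = 7
G(48) = mex({0, 1, 2, 3, 5, 6, 7, 9, 10}) = 4
G(49) = mex({0, 2, 3, 4, 6, 7, 9, 10, 11, 12, 15}) = 1
G(50) = mex({0, 1, 4, 5, 6, 7, 9, 11, 12, 14, 15}) = 2
G(51) = mex({0, 1, 2, 3, 4, 5, 6, 7, 9, 12, 14, 15}) = 8
G(52) = mex({0, 2, 3, 4, 5, 6, 7, 8, 11, 12, 15}) = 1
G(53) = mex({0, 1, 2, 3, 5, 6, 7, 8, 9, 10, 11, 12}) = 4
G(54) = mex({0, 1, 2, 3, 4, 5, 6, 9, 10}) = 7
G(55) = mex({0, 1, 3, 4, 5, 7, 9, 10, 11, 12}) = 2
G(56) = mex({0, 2, 3, 4, 5, 6, 7, 9, 10, 11, 12, 13, 14}) = 1
G(57) = mex({0, 1, 2, 3, 5, 6, 7, 9, 10, 12, 13, 14, 15}) = 4
G(58) = mex({0, 1, 3, 4, 5, 7, 11, 12, 14, 15}) = 2
G(59) = mex({0, 1, 2, 3, 4, 5, 6, 9, 10, 11, 12, 15}) = 7
G(60) = mex({0, 1, 2, 3, 5, 6, 7, 9, 10}) = 4
Therefore G(60) = 4.

4
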